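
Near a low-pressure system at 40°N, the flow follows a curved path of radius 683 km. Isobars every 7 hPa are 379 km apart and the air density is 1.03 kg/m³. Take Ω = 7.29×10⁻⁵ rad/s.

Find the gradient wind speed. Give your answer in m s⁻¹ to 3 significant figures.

Coriolis parameter at 40°N:
f = 2Ω sin φ = 2 × 7.29×10⁻⁵ × sin 40° = 9.37×10⁻⁵ s⁻¹
Pressure gradient: |∂P/∂n| = 700 Pa / 379000 m = 1.85×10⁻³ Pa/m
Geostrophic speed: V_g = |∂P/∂n|/(fρ) = 1.85×10⁻³/(9.37×10⁻⁵ × 1.03) = 19.1 m/s
Around a low, centrifugal force acts outward with Coriolis, so pressure-gradient force balances both:
(1/ρ)|∂P/∂n| = fV + V²/R  →  V² + fR·V − fR·V_g = 0
With fR = 9.37×10⁻⁵ × 683×10³ m = 64.0 m/s:
V = [−fR + √((fR)² + 4 fR V_g)]/2 = [−64.0 + √(64.0² + 4×64.0×19.1)]/2 = 15.4 m/s
Subgeostrophic (V < V_g = 19.1 m/s), as expected around a low.

15.4 m s⁻¹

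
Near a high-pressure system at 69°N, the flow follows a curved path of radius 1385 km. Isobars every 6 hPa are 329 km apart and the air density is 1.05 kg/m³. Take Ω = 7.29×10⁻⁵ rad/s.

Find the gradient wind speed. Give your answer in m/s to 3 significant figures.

13.8 m/s

Coriolis parameter at 69°N:
f = 2Ω sin φ = 2 × 7.29×10⁻⁵ × sin 69° = 1.36×10⁻⁴ s⁻¹
Pressure gradient: |∂P/∂n| = 600 Pa / 329000 m = 1.82×10⁻³ Pa/m
Geostrophic speed: V_g = |∂P/∂n|/(fρ) = 1.82×10⁻³/(1.36×10⁻⁴ × 1.05) = 12.8 m/s
Around a high, pressure-gradient force acts outward with centrifugal, so Coriolis balances both:
fV = (1/ρ)|∂P/∂n| + V²/R  →  V² − fR·V + fR·V_g = 0
With fR = 1.36×10⁻⁴ × 1385×10³ m = 189 m/s:
V = [fR − √((fR)² − 4 fR V_g)]/2 = [189 − √(189² − 4×189×12.8)]/2 = 13.8 m/s
Supergeostrophic (V > V_g = 12.8 m/s), as expected around a high.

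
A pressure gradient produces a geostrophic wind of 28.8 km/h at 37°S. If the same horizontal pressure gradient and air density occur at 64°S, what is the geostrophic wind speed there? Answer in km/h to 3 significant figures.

19.3 km/h

With the same pressure gradient and density, V_g ∝ 1/f ∝ 1/sin φ.
V₂ = V₁ · sin φ₁ / sin φ₂ = 28.8 × sin 37° / sin 64°
V₂ = 28.8 × 0.6018/0.8988 = 19.3 km/h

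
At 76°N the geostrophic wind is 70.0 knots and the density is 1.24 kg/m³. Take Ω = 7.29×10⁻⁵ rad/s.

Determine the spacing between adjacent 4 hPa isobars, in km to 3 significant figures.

63.3 km

Coriolis parameter at 76°N:
f = 2Ω sin φ = 2 × 7.29×10⁻⁵ × sin 76° = 1.41×10⁻⁴ s⁻¹
Wind speed in SI: 70.0 knots = 36.0 m/s
Geostrophic balance rearranged: |∂P/∂n| = f ρ V_g
|∂P/∂n| = 1.41×10⁻⁴ × 1.24 × 36.0 = 6.32×10⁻³ Pa/m
Isobar spacing: Δn = ΔP/|∂P/∂n| = 400 Pa / 6.32×10⁻³ Pa/m = 63320 m ≈ 63.3 km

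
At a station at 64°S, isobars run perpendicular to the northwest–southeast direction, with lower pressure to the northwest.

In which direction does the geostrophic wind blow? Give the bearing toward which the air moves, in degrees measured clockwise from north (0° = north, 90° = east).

225°

The pressure-gradient force points toward the northwest (bearing 315°).
Geostrophic balance: in the Southern Hemisphere the Coriolis force deflects motion to the left, so the geostrophic wind blows 90° to the left of the pressure-gradient force (low pressure on the right).
Rotating 315° by 90° counterclockwise gives 225° — the wind blows toward the southwest.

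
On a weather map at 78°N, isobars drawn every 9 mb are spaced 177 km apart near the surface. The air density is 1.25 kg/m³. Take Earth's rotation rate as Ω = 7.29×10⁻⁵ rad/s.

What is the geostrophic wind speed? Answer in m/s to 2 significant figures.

Coriolis parameter at 78°N:
f = 2Ω sin φ = 2 × 7.29×10⁻⁵ × sin 78° = 1.43×10⁻⁴ s⁻¹
Pressure gradient: |∂P/∂n| = 900 Pa / 177000 m = 5.08×10⁻³ Pa/m
Geostrophic balance (pressure-gradient force = Coriolis force):
V_g = (1/(fρ)) |∂P/∂n| = 5.08×10⁻³ / (1.43×10⁻⁴ × 1.25) = 28.5 m/s

29 m/s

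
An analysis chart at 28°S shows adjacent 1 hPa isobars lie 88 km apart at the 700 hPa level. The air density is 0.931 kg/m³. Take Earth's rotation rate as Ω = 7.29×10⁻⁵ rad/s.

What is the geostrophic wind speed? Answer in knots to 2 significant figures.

35 knots

Coriolis parameter at 28°S:
f = 2Ω sin φ = 2 × 7.29×10⁻⁵ × sin 28° = 6.84×10⁻⁵ s⁻¹
Pressure gradient: |∂P/∂n| = 100 Pa / 88000 m = 1.14×10⁻³ Pa/m
Geostrophic balance (pressure-gradient force = Coriolis force):
V_g = (1/(fρ)) |∂P/∂n| = 1.14×10⁻³ / (6.84×10⁻⁵ × 0.931) = 17.8 m/s
Converting: 17.8 m/s × 1.944 = 35 knots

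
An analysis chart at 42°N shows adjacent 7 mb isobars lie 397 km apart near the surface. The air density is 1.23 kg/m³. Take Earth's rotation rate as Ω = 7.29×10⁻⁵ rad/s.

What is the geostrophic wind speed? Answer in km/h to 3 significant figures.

Coriolis parameter at 42°N:
f = 2Ω sin φ = 2 × 7.29×10⁻⁵ × sin 42° = 9.76×10⁻⁵ s⁻¹
Pressure gradient: |∂P/∂n| = 700 Pa / 397000 m = 1.76×10⁻³ Pa/m
Geostrophic balance (pressure-gradient force = Coriolis force):
V_g = (1/(fρ)) |∂P/∂n| = 1.76×10⁻³ / (9.76×10⁻⁵ × 1.23) = 14.7 m/s
Converting: 14.7 m/s × 3.6 = 52.9 km/h

52.9 km/h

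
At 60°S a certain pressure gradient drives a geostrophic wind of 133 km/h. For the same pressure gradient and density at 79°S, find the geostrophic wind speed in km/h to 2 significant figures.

With the same pressure gradient and density, V_g ∝ 1/f ∝ 1/sin φ.
V₂ = V₁ · sin φ₁ / sin φ₂ = 133 × sin 60° / sin 79°
V₂ = 133 × 0.8660/0.9816 = 120 km/h

120 km/h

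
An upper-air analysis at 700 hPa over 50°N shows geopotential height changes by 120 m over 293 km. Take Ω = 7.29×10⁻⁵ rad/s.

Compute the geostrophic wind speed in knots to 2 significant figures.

70 knots

Coriolis parameter at 50°N:
f = 2Ω sin φ = 2 × 7.29×10⁻⁵ × sin 50° = 1.12×10⁻⁴ s⁻¹
Height gradient: |∂Z/∂n| = 120 m / 293000 m = 4.10×10⁻⁴
On a pressure surface, geostrophic balance gives V_g = (g/f)|∂Z/∂n|:
V_g = 9.81 × 4.10×10⁻⁴ / 1.12×10⁻⁴ = 36.0 m/s
Converting: 36.0 m/s × 1.944 = 70 knots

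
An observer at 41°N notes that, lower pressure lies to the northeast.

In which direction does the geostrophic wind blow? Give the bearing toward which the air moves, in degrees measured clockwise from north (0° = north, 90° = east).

The pressure-gradient force points toward the northeast (bearing 045°).
Geostrophic balance: in the Northern Hemisphere the Coriolis force deflects motion to the right, so the geostrophic wind blows 90° to the right of the pressure-gradient force (low pressure on the left).
Rotating 045° by 90° clockwise gives 135° — the wind blows toward the southeast.

135°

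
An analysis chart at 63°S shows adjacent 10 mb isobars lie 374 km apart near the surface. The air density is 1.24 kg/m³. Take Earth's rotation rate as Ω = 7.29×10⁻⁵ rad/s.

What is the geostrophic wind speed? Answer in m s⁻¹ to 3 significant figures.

Coriolis parameter at 63°S:
f = 2Ω sin φ = 2 × 7.29×10⁻⁵ × sin 63° = 1.30×10⁻⁴ s⁻¹
Pressure gradient: |∂P/∂n| = 1000 Pa / 374000 m = 2.67×10⁻³ Pa/m
Geostrophic balance (pressure-gradient force = Coriolis force):
V_g = (1/(fρ)) |∂P/∂n| = 2.67×10⁻³ / (1.30×10⁻⁴ × 1.24) = 16.6 m/s

16.6 m s⁻¹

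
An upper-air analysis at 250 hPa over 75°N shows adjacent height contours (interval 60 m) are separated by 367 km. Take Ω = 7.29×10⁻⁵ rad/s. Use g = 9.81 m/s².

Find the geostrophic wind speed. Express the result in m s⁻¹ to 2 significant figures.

11 m s⁻¹

Coriolis parameter at 75°N:
f = 2Ω sin φ = 2 × 7.29×10⁻⁵ × sin 75° = 1.41×10⁻⁴ s⁻¹
Height gradient: |∂Z/∂n| = 60 m / 367000 m = 1.63×10⁻⁴
On a pressure surface, geostrophic balance gives V_g = (g/f)|∂Z/∂n|:
V_g = 9.81 × 1.63×10⁻⁴ / 1.41×10⁻⁴ = 11.4 m/s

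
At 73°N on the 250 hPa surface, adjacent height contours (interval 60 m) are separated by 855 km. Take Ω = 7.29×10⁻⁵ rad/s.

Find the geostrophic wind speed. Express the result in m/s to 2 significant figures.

4.9 m/s

Coriolis parameter at 73°N:
f = 2Ω sin φ = 2 × 7.29×10⁻⁵ × sin 73° = 1.39×10⁻⁴ s⁻¹
Height gradient: |∂Z/∂n| = 60 m / 855000 m = 7.02×10⁻⁵
On a pressure surface, geostrophic balance gives V_g = (g/f)|∂Z/∂n|:
V_g = 9.81 × 7.02×10⁻⁵ / 1.39×10⁻⁴ = 4.94 m/s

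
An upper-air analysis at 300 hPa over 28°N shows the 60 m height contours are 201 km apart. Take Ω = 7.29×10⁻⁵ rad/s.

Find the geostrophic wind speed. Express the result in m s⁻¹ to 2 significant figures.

43 m s⁻¹

Coriolis parameter at 28°N:
f = 2Ω sin φ = 2 × 7.29×10⁻⁵ × sin 28° = 6.84×10⁻⁵ s⁻¹
Height gradient: |∂Z/∂n| = 60 m / 201000 m = 2.99×10⁻⁴
On a pressure surface, geostrophic balance gives V_g = (g/f)|∂Z/∂n|:
V_g = 9.81 × 2.99×10⁻⁴ / 6.84×10⁻⁵ = 42.8 m/s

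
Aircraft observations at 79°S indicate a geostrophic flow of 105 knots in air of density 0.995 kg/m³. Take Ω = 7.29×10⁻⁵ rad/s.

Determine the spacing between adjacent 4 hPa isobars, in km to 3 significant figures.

Coriolis parameter at 79°S:
f = 2Ω sin φ = 2 × 7.29×10⁻⁵ × sin 79° = 1.43×10⁻⁴ s⁻¹
Wind speed in SI: 105 knots = 54.0 m/s
Geostrophic balance rearranged: |∂P/∂n| = f ρ V_g
|∂P/∂n| = 1.43×10⁻⁴ × 0.995 × 54.0 = 7.69×10⁻³ Pa/m
Isobar spacing: Δn = ΔP/|∂P/∂n| = 400 Pa / 7.69×10⁻³ Pa/m = 52000 m ≈ 52.0 km

52.0 km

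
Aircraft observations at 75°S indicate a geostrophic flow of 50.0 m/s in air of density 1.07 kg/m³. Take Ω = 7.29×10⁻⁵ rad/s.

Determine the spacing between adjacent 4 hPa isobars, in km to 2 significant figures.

Coriolis parameter at 75°S:
f = 2Ω sin φ = 2 × 7.29×10⁻⁵ × sin 75° = 1.41×10⁻⁴ s⁻¹
Geostrophic balance rearranged: |∂P/∂n| = f ρ V_g
|∂P/∂n| = 1.41×10⁻⁴ × 1.07 × 50.0 = 7.53×10⁻³ Pa/m
Isobar spacing: Δn = ΔP/|∂P/∂n| = 400 Pa / 7.53×10⁻³ Pa/m = 53089 m ≈ 53 km

53 km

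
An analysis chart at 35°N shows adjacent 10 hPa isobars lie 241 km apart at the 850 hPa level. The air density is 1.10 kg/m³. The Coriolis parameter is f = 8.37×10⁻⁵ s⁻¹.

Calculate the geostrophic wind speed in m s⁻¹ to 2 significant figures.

Pressure gradient: |∂P/∂n| = 1000 Pa / 241000 m = 4.15×10⁻³ Pa/m
Geostrophic balance (pressure-gradient force = Coriolis force):
V_g = (1/(fρ)) |∂P/∂n| = 4.15×10⁻³ / (8.37×10⁻⁵ × 1.10) = 45.1 m/s

45 m s⁻¹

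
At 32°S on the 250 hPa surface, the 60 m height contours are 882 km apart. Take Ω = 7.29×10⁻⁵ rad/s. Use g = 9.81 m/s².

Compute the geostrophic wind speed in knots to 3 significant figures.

16.8 knots

Coriolis parameter at 32°S:
f = 2Ω sin φ = 2 × 7.29×10⁻⁵ × sin 32° = 7.73×10⁻⁵ s⁻¹
Height gradient: |∂Z/∂n| = 60 m / 882000 m = 6.80×10⁻⁵
On a pressure surface, geostrophic balance gives V_g = (g/f)|∂Z/∂n|:
V_g = 9.81 × 6.80×10⁻⁵ / 7.73×10⁻⁵ = 8.64 m/s
Converting: 8.64 m/s × 1.944 = 16.8 knots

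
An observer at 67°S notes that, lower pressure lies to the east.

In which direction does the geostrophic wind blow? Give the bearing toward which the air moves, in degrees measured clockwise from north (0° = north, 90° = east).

The pressure-gradient force points toward the east (bearing 090°).
Geostrophic balance: in the Southern Hemisphere the Coriolis force deflects motion to the left, so the geostrophic wind blows 90° to the left of the pressure-gradient force (low pressure on the right).
Rotating 090° by 90° counterclockwise gives 000° — the wind blows toward the north.

000°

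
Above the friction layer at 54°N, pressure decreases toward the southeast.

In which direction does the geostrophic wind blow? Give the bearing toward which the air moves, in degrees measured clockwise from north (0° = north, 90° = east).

The pressure-gradient force points toward the southeast (bearing 135°).
Geostrophic balance: in the Northern Hemisphere the Coriolis force deflects motion to the right, so the geostrophic wind blows 90° to the right of the pressure-gradient force (low pressure on the left).
Rotating 135° by 90° clockwise gives 225° — the wind blows toward the southwest.

225°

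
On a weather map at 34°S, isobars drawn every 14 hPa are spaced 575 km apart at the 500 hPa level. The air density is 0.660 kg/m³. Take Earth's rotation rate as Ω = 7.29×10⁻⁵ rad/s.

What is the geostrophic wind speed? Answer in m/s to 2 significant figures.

Coriolis parameter at 34°S:
f = 2Ω sin φ = 2 × 7.29×10⁻⁵ × sin 34° = 8.15×10⁻⁵ s⁻¹
Pressure gradient: |∂P/∂n| = 1400 Pa / 575000 m = 2.43×10⁻³ Pa/m
Geostrophic balance (pressure-gradient force = Coriolis force):
V_g = (1/(fρ)) |∂P/∂n| = 2.43×10⁻³ / (8.15×10⁻⁵ × 0.660) = 45.2 m/s

45 m/s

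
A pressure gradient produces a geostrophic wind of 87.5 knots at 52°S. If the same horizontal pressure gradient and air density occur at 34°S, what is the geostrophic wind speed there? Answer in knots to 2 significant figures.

With the same pressure gradient and density, V_g ∝ 1/f ∝ 1/sin φ.
V₂ = V₁ · sin φ₁ / sin φ₂ = 87.5 × sin 52° / sin 34°
V₂ = 87.5 × 0.7880/0.5592 = 120 knots

120 knots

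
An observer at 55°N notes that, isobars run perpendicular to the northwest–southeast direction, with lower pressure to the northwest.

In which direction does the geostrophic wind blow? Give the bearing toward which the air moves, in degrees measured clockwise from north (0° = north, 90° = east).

045°

The pressure-gradient force points toward the northwest (bearing 315°).
Geostrophic balance: in the Northern Hemisphere the Coriolis force deflects motion to the right, so the geostrophic wind blows 90° to the right of the pressure-gradient force (low pressure on the left).
Rotating 315° by 90° clockwise gives 045° — the wind blows toward the northeast.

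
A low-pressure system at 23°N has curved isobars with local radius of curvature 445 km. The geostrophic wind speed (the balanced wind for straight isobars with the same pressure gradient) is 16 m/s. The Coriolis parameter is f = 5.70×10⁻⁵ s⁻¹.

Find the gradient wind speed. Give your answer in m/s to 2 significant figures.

11 m/s

Around a low, centrifugal force acts outward with Coriolis, so pressure-gradient force balances both:
(1/ρ)|∂P/∂n| = fV + V²/R  →  V² + fR·V − fR·V_g = 0
With fR = 5.70×10⁻⁵ × 445×10³ m = 25.4 m/s:
V = [−fR + √((fR)² + 4 fR V_g)]/2 = [−25.4 + √(25.4² + 4×25.4×16)]/2 = 11.1 m/s
Subgeostrophic (V < V_g = 16 m/s), as expected around a low.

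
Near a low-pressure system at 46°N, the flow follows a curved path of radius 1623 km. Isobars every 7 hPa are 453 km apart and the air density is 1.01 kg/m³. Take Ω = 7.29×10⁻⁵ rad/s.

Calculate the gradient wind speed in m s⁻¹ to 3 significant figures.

Coriolis parameter at 46°N:
f = 2Ω sin φ = 2 × 7.29×10⁻⁵ × sin 46° = 1.05×10⁻⁴ s⁻¹
Pressure gradient: |∂P/∂n| = 700 Pa / 453000 m = 1.55×10⁻³ Pa/m
Geostrophic speed: V_g = |∂P/∂n|/(fρ) = 1.55×10⁻³/(1.05×10⁻⁴ × 1.01) = 14.6 m/s
Around a low, centrifugal force acts outward with Coriolis, so pressure-gradient force balances both:
(1/ρ)|∂P/∂n| = fV + V²/R  →  V² + fR·V − fR·V_g = 0
With fR = 1.05×10⁻⁴ × 1623×10³ m = 170 m/s:
V = [−fR + √((fR)² + 4 fR V_g)]/2 = [−170 + √(170² + 4×170×14.6)]/2 = 13.5 m/s
Subgeostrophic (V < V_g = 14.6 m/s), as expected around a low.

13.5 m s⁻¹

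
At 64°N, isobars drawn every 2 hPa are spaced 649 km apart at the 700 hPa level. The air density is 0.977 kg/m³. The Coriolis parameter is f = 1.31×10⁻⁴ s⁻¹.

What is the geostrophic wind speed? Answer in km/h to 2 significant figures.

Pressure gradient: |∂P/∂n| = 200 Pa / 649000 m = 3.08×10⁻⁴ Pa/m
Geostrophic balance (pressure-gradient force = Coriolis force):
V_g = (1/(fρ)) |∂P/∂n| = 3.08×10⁻⁴ / (1.31×10⁻⁴ × 0.977) = 2.41 m/s
Converting: 2.41 m/s × 3.6 = 8.7 km/h

8.7 km/h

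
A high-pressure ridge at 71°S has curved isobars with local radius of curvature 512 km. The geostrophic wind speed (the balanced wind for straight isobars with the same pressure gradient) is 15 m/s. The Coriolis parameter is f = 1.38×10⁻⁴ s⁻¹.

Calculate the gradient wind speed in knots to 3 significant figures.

Around a high, pressure-gradient force acts outward with centrifugal, so Coriolis balances both:
fV = (1/ρ)|∂P/∂n| + V²/R  →  V² − fR·V + fR·V_g = 0
With fR = 1.38×10⁻⁴ × 512×10³ m = 70.7 m/s:
V = [fR − √((fR)² − 4 fR V_g)]/2 = [70.7 − √(70.7² − 4×70.7×15)]/2 = 21.6 m/s
Supergeostrophic (V > V_g = 15 m/s), as expected around a high.
Converting: 21.6 m/s × 1.944 = 42.0 knots

42.0 knots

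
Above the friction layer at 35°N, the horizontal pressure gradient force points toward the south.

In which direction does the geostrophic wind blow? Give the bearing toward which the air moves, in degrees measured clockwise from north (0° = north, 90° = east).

The pressure-gradient force points toward the south (bearing 180°).
Geostrophic balance: in the Northern Hemisphere the Coriolis force deflects motion to the right, so the geostrophic wind blows 90° to the right of the pressure-gradient force (low pressure on the left).
Rotating 180° by 90° clockwise gives 270° — the wind blows toward the west.

270°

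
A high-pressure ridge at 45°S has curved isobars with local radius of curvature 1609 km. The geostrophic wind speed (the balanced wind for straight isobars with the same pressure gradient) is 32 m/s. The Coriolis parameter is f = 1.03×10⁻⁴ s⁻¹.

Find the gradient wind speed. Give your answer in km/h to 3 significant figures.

Around a high, pressure-gradient force acts outward with centrifugal, so Coriolis balances both:
fV = (1/ρ)|∂P/∂n| + V²/R  →  V² − fR·V + fR·V_g = 0
With fR = 1.03×10⁻⁴ × 1609×10³ m = 166 m/s:
V = [fR − √((fR)² − 4 fR V_g)]/2 = [166 − √(166² − 4×166×32)]/2 = 43.3 m/s
Supergeostrophic (V > V_g = 32 m/s), as expected around a high.
Converting: 43.3 m/s × 3.6 = 156 km/h

156 km/h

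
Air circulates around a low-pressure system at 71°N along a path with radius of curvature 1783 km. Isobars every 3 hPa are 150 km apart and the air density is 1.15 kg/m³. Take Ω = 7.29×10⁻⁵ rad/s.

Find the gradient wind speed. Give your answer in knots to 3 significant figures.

Coriolis parameter at 71°N:
f = 2Ω sin φ = 2 × 7.29×10⁻⁵ × sin 71° = 1.38×10⁻⁴ s⁻¹
Pressure gradient: |∂P/∂n| = 300 Pa / 150000 m = 2.00×10⁻³ Pa/m
Geostrophic speed: V_g = |∂P/∂n|/(fρ) = 2.00×10⁻³/(1.38×10⁻⁴ × 1.15) = 12.6 m/s
Around a low, centrifugal force acts outward with Coriolis, so pressure-gradient force balances both:
(1/ρ)|∂P/∂n| = fV + V²/R  →  V² + fR·V − fR·V_g = 0
With fR = 1.38×10⁻⁴ × 1783×10³ m = 246 m/s:
V = [−fR + √((fR)² + 4 fR V_g)]/2 = [−246 + √(246² + 4×246×12.6)]/2 = 12 m/s
Subgeostrophic (V < V_g = 12.6 m/s), as expected around a low.
Converting: 12 m/s × 1.944 = 23.4 knots

23.4 knots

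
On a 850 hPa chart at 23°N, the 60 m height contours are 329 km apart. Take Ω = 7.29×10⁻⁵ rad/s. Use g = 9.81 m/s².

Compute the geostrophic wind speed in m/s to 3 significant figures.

31.4 m/s

Coriolis parameter at 23°N:
f = 2Ω sin φ = 2 × 7.29×10⁻⁵ × sin 23° = 5.70×10⁻⁵ s⁻¹
Height gradient: |∂Z/∂n| = 60 m / 329000 m = 1.82×10⁻⁴
On a pressure surface, geostrophic balance gives V_g = (g/f)|∂Z/∂n|:
V_g = 9.81 × 1.82×10⁻⁴ / 5.70×10⁻⁵ = 31.4 m/s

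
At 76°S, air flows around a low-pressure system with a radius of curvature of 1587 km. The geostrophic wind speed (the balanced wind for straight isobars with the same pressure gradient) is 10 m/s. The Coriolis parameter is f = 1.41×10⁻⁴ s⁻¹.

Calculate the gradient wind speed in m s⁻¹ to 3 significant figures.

9.59 m s⁻¹

Around a low, centrifugal force acts outward with Coriolis, so pressure-gradient force balances both:
(1/ρ)|∂P/∂n| = fV + V²/R  →  V² + fR·V − fR·V_g = 0
With fR = 1.41×10⁻⁴ × 1587×10³ m = 224 m/s:
V = [−fR + √((fR)² + 4 fR V_g)]/2 = [−224 + √(224² + 4×224×10)]/2 = 9.59 m/s
Subgeostrophic (V < V_g = 10 m/s), as expected around a low.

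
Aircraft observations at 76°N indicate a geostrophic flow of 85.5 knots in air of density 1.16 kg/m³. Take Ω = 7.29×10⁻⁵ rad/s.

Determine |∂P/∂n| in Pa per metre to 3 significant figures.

Coriolis parameter at 76°N:
f = 2Ω sin φ = 2 × 7.29×10⁻⁵ × sin 76° = 1.41×10⁻⁴ s⁻¹
Wind speed in SI: 85.5 knots = 44.0 m/s
Geostrophic balance rearranged: |∂P/∂n| = f ρ V_g
|∂P/∂n| = 1.41×10⁻⁴ × 1.16 × 44.0 = 7.22×10⁻³ Pa/m

7.22×10⁻³ Pa/m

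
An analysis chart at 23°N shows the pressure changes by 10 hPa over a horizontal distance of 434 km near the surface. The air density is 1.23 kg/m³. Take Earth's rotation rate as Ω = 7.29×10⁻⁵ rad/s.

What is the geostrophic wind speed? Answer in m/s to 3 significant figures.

32.9 m/s

Coriolis parameter at 23°N:
f = 2Ω sin φ = 2 × 7.29×10⁻⁵ × sin 23° = 5.70×10⁻⁵ s⁻¹
Pressure gradient: |∂P/∂n| = 1000 Pa / 434000 m = 2.30×10⁻³ Pa/m
Geostrophic balance (pressure-gradient force = Coriolis force):
V_g = (1/(fρ)) |∂P/∂n| = 2.30×10⁻³ / (5.70×10⁻⁵ × 1.23) = 32.9 m/s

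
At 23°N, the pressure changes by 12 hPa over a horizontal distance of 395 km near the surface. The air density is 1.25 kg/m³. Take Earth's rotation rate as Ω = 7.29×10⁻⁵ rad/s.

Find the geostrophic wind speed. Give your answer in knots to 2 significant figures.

83 knots

Coriolis parameter at 23°N:
f = 2Ω sin φ = 2 × 7.29×10⁻⁵ × sin 23° = 5.70×10⁻⁵ s⁻¹
Pressure gradient: |∂P/∂n| = 1200 Pa / 395000 m = 3.04×10⁻³ Pa/m
Geostrophic balance (pressure-gradient force = Coriolis force):
V_g = (1/(fρ)) |∂P/∂n| = 3.04×10⁻³ / (5.70×10⁻⁵ × 1.25) = 42.7 m/s
Converting: 42.7 m/s × 1.944 = 83 knots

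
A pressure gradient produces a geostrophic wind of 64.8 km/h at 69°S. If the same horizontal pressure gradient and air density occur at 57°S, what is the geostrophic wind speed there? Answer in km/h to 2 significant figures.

72 km/h

With the same pressure gradient and density, V_g ∝ 1/f ∝ 1/sin φ.
V₂ = V₁ · sin φ₁ / sin φ₂ = 64.8 × sin 69° / sin 57°
V₂ = 64.8 × 0.9336/0.8387 = 72 km/h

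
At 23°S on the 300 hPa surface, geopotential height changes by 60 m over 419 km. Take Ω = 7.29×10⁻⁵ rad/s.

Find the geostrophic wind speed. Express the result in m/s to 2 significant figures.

25 m/s

Coriolis parameter at 23°S:
f = 2Ω sin φ = 2 × 7.29×10⁻⁵ × sin 23° = 5.70×10⁻⁵ s⁻¹
Height gradient: |∂Z/∂n| = 60 m / 419000 m = 1.43×10⁻⁴
On a pressure surface, geostrophic balance gives V_g = (g/f)|∂Z/∂n|:
V_g = 9.81 × 1.43×10⁻⁴ / 5.70×10⁻⁵ = 24.7 m/s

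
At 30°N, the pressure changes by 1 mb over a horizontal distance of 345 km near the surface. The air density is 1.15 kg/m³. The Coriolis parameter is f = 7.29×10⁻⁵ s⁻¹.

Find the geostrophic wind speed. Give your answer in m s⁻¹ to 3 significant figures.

3.46 m s⁻¹

Pressure gradient: |∂P/∂n| = 100 Pa / 345000 m = 2.90×10⁻⁴ Pa/m
Geostrophic balance (pressure-gradient force = Coriolis force):
V_g = (1/(fρ)) |∂P/∂n| = 2.90×10⁻⁴ / (7.29×10⁻⁵ × 1.15) = 3.46 m/s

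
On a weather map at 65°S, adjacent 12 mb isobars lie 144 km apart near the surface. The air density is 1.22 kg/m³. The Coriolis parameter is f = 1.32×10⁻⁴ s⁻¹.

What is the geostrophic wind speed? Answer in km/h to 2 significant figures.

Pressure gradient: |∂P/∂n| = 1200 Pa / 144000 m = 8.33×10⁻³ Pa/m
Geostrophic balance (pressure-gradient force = Coriolis force):
V_g = (1/(fρ)) |∂P/∂n| = 8.33×10⁻³ / (1.32×10⁻⁴ × 1.22) = 51.7 m/s
Converting: 51.7 m/s × 3.6 = 190 km/h

190 km/h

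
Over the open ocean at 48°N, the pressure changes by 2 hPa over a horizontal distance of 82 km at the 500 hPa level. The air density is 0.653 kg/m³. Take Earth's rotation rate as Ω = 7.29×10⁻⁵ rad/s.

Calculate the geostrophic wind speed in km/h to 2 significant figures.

120 km/h

Coriolis parameter at 48°N:
f = 2Ω sin φ = 2 × 7.29×10⁻⁵ × sin 48° = 1.08×10⁻⁴ s⁻¹
Pressure gradient: |∂P/∂n| = 200 Pa / 82000 m = 2.44×10⁻³ Pa/m
Geostrophic balance (pressure-gradient force = Coriolis force):
V_g = (1/(fρ)) |∂P/∂n| = 2.44×10⁻³ / (1.08×10⁻⁴ × 0.653) = 34.5 m/s
Converting: 34.5 m/s × 3.6 = 120 km/h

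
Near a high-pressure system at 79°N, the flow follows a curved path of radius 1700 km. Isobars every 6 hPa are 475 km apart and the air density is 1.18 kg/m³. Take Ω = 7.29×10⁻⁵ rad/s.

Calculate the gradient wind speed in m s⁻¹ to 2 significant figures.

7.7 m s⁻¹

Coriolis parameter at 79°N:
f = 2Ω sin φ = 2 × 7.29×10⁻⁵ × sin 79° = 1.43×10⁻⁴ s⁻¹
Pressure gradient: |∂P/∂n| = 600 Pa / 475000 m = 1.26×10⁻³ Pa/m
Geostrophic speed: V_g = |∂P/∂n|/(fρ) = 1.26×10⁻³/(1.43×10⁻⁴ × 1.18) = 7.48 m/s
Around a high, pressure-gradient force acts outward with centrifugal, so Coriolis balances both:
fV = (1/ρ)|∂P/∂n| + V²/R  →  V² − fR·V + fR·V_g = 0
With fR = 1.43×10⁻⁴ × 1700×10³ m = 243 m/s:
V = [fR − √((fR)² − 4 fR V_g)]/2 = [243 − √(243² − 4×243×7.48)]/2 = 7.72 m/s
Supergeostrophic (V > V_g = 7.48 m/s), as expected around a high.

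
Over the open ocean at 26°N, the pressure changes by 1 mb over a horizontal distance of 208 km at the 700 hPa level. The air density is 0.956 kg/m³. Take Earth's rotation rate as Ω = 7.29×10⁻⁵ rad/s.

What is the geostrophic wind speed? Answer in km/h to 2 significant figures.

Coriolis parameter at 26°N:
f = 2Ω sin φ = 2 × 7.29×10⁻⁵ × sin 26° = 6.39×10⁻⁵ s⁻¹
Pressure gradient: |∂P/∂n| = 100 Pa / 208000 m = 4.81×10⁻⁴ Pa/m
Geostrophic balance (pressure-gradient force = Coriolis force):
V_g = (1/(fρ)) |∂P/∂n| = 4.81×10⁻⁴ / (6.39×10⁻⁵ × 0.956) = 7.87 m/s
Converting: 7.87 m/s × 3.6 = 28 km/h

28 km/h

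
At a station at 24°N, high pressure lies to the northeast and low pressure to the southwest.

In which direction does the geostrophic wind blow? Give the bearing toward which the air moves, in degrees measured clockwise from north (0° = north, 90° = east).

The pressure-gradient force points toward the southwest (bearing 225°).
Geostrophic balance: in the Northern Hemisphere the Coriolis force deflects motion to the right, so the geostrophic wind blows 90° to the right of the pressure-gradient force (low pressure on the left).
Rotating 225° by 90° clockwise gives 315° — the wind blows toward the northwest.

315°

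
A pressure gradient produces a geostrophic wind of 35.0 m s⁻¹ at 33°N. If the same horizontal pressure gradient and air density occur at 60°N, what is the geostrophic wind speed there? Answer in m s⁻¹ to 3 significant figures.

22.0 m s⁻¹

With the same pressure gradient and density, V_g ∝ 1/f ∝ 1/sin φ.
V₂ = V₁ · sin φ₁ / sin φ₂ = 35.0 × sin 33° / sin 60°
V₂ = 35.0 × 0.5446/0.8660 = 22.0 m s⁻¹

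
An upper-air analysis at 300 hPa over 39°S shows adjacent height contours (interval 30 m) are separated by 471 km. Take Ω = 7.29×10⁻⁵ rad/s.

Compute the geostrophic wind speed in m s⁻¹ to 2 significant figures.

6.8 m s⁻¹

Coriolis parameter at 39°S:
f = 2Ω sin φ = 2 × 7.29×10⁻⁵ × sin 39° = 9.18×10⁻⁵ s⁻¹
Height gradient: |∂Z/∂n| = 30 m / 471000 m = 6.37×10⁻⁵
On a pressure surface, geostrophic balance gives V_g = (g/f)|∂Z/∂n|:
V_g = 9.81 × 6.37×10⁻⁵ / 9.18×10⁻⁵ = 6.81 m/s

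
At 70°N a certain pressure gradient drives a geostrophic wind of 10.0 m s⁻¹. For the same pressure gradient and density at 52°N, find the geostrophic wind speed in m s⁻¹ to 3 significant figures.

With the same pressure gradient and density, V_g ∝ 1/f ∝ 1/sin φ.
V₂ = V₁ · sin φ₁ / sin φ₂ = 10.0 × sin 70° / sin 52°
V₂ = 10.0 × 0.9397/0.7880 = 11.9 m s⁻¹

11.9 m s⁻¹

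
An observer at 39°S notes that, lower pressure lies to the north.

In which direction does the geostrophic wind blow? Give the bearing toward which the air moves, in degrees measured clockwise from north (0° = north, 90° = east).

270°

The pressure-gradient force points toward the north (bearing 000°).
Geostrophic balance: in the Southern Hemisphere the Coriolis force deflects motion to the left, so the geostrophic wind blows 90° to the left of the pressure-gradient force (low pressure on the right).
Rotating 000° by 90° counterclockwise gives 270° — the wind blows toward the west.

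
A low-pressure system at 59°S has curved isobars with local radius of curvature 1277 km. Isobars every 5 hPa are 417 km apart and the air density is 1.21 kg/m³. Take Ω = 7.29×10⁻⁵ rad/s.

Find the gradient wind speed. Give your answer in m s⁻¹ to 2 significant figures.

7.6 m s⁻¹

Coriolis parameter at 59°S:
f = 2Ω sin φ = 2 × 7.29×10⁻⁵ × sin 59° = 1.25×10⁻⁴ s⁻¹
Pressure gradient: |∂P/∂n| = 500 Pa / 417000 m = 1.20×10⁻³ Pa/m
Geostrophic speed: V_g = |∂P/∂n|/(fρ) = 1.20×10⁻³/(1.25×10⁻⁴ × 1.21) = 7.93 m/s
Around a low, centrifugal force acts outward with Coriolis, so pressure-gradient force balances both:
(1/ρ)|∂P/∂n| = fV + V²/R  →  V² + fR·V − fR·V_g = 0
With fR = 1.25×10⁻⁴ × 1277×10³ m = 160 m/s:
V = [−fR + √((fR)² + 4 fR V_g)]/2 = [−160 + √(160² + 4×160×7.93)]/2 = 7.57 m/s
Subgeostrophic (V < V_g = 7.93 m/s), as expected around a low.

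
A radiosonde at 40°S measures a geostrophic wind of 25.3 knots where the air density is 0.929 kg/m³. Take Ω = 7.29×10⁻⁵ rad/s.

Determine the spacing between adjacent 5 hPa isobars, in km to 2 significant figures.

Coriolis parameter at 40°S:
f = 2Ω sin φ = 2 × 7.29×10⁻⁵ × sin 40° = 9.37×10⁻⁵ s⁻¹
Wind speed in SI: 25.3 knots = 13.0 m/s
Geostrophic balance rearranged: |∂P/∂n| = f ρ V_g
|∂P/∂n| = 9.37×10⁻⁵ × 0.929 × 13.0 = 1.13×10⁻³ Pa/m
Isobar spacing: Δn = ΔP/|∂P/∂n| = 500 Pa / 1.13×10⁻³ Pa/m = 441236 m ≈ 440 km

440 km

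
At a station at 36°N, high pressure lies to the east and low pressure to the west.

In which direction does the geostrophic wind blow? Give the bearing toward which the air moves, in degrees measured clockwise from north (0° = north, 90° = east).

000°

The pressure-gradient force points toward the west (bearing 270°).
Geostrophic balance: in the Northern Hemisphere the Coriolis force deflects motion to the right, so the geostrophic wind blows 90° to the right of the pressure-gradient force (low pressure on the left).
Rotating 270° by 90° clockwise gives 000° — the wind blows toward the north.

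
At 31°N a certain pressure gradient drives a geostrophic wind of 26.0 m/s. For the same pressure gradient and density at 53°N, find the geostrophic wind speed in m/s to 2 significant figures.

With the same pressure gradient and density, V_g ∝ 1/f ∝ 1/sin φ.
V₂ = V₁ · sin φ₁ / sin φ₂ = 26.0 × sin 31° / sin 53°
V₂ = 26.0 × 0.5150/0.7986 = 17 m/s

17 m/s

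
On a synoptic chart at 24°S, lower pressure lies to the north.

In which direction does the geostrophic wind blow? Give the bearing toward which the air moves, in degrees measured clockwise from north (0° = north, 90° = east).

The pressure-gradient force points toward the north (bearing 000°).
Geostrophic balance: in the Southern Hemisphere the Coriolis force deflects motion to the left, so the geostrophic wind blows 90° to the left of the pressure-gradient force (low pressure on the right).
Rotating 000° by 90° counterclockwise gives 270° — the wind blows toward the west.

270°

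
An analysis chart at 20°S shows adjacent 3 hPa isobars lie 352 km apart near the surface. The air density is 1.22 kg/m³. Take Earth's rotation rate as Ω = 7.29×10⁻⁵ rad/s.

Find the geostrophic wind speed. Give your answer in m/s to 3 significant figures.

14.0 m/s

Coriolis parameter at 20°S:
f = 2Ω sin φ = 2 × 7.29×10⁻⁵ × sin 20° = 4.99×10⁻⁵ s⁻¹
Pressure gradient: |∂P/∂n| = 300 Pa / 352000 m = 8.52×10⁻⁴ Pa/m
Geostrophic balance (pressure-gradient force = Coriolis force):
V_g = (1/(fρ)) |∂P/∂n| = 8.52×10⁻⁴ / (4.99×10⁻⁵ × 1.22) = 14.0 m/s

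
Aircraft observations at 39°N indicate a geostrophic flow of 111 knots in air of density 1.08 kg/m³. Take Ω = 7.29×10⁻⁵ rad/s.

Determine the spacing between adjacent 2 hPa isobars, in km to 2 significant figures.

35 km

Coriolis parameter at 39°N:
f = 2Ω sin φ = 2 × 7.29×10⁻⁵ × sin 39° = 9.18×10⁻⁵ s⁻¹
Wind speed in SI: 111 knots = 57.1 m/s
Geostrophic balance rearranged: |∂P/∂n| = f ρ V_g
|∂P/∂n| = 9.18×10⁻⁵ × 1.08 × 57.1 = 5.66×10⁻³ Pa/m
Isobar spacing: Δn = ΔP/|∂P/∂n| = 200 Pa / 5.66×10⁻³ Pa/m = 35344 m ≈ 35 km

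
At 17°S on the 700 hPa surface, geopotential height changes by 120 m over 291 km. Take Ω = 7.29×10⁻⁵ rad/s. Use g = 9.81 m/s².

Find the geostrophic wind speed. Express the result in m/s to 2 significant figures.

Coriolis parameter at 17°S:
f = 2Ω sin φ = 2 × 7.29×10⁻⁵ × sin 17° = 4.26×10⁻⁵ s⁻¹
Height gradient: |∂Z/∂n| = 120 m / 291000 m = 4.12×10⁻⁴
On a pressure surface, geostrophic balance gives V_g = (g/f)|∂Z/∂n|:
V_g = 9.81 × 4.12×10⁻⁴ / 4.26×10⁻⁵ = 94.9 m/s

95 m/s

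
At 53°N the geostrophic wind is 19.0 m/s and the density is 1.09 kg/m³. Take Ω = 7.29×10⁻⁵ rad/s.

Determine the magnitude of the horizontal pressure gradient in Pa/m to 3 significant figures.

2.41×10⁻³ Pa/m

Coriolis parameter at 53°N:
f = 2Ω sin φ = 2 × 7.29×10⁻⁵ × sin 53° = 1.16×10⁻⁴ s⁻¹
Geostrophic balance rearranged: |∂P/∂n| = f ρ V_g
|∂P/∂n| = 1.16×10⁻⁴ × 1.09 × 19.0 = 2.41×10⁻³ Pa/m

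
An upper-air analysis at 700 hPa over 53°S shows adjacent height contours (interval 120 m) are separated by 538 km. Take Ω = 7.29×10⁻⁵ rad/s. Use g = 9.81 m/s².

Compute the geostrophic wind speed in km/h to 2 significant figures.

Coriolis parameter at 53°S:
f = 2Ω sin φ = 2 × 7.29×10⁻⁵ × sin 53° = 1.16×10⁻⁴ s⁻¹
Height gradient: |∂Z/∂n| = 120 m / 538000 m = 2.23×10⁻⁴
On a pressure surface, geostrophic balance gives V_g = (g/f)|∂Z/∂n|:
V_g = 9.81 × 2.23×10⁻⁴ / 1.16×10⁻⁴ = 18.8 m/s
Converting: 18.8 m/s × 3.6 = 68 km/h

68 km/h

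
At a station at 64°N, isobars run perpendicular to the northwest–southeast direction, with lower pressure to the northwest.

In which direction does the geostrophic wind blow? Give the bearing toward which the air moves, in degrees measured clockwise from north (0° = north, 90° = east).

The pressure-gradient force points toward the northwest (bearing 315°).
Geostrophic balance: in the Northern Hemisphere the Coriolis force deflects motion to the right, so the geostrophic wind blows 90° to the right of the pressure-gradient force (low pressure on the left).
Rotating 315° by 90° clockwise gives 045° — the wind blows toward the northeast.

045°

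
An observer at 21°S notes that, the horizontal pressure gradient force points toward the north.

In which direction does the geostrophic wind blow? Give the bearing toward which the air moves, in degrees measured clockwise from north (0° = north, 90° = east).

270°

The pressure-gradient force points toward the north (bearing 000°).
Geostrophic balance: in the Southern Hemisphere the Coriolis force deflects motion to the left, so the geostrophic wind blows 90° to the left of the pressure-gradient force (low pressure on the right).
Rotating 000° by 90° counterclockwise gives 270° — the wind blows toward the west.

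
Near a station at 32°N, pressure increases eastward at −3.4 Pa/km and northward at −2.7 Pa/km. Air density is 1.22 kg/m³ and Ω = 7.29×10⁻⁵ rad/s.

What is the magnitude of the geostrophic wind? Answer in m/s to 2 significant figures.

Coriolis parameter at 32°N:
f = 2Ω sin φ = 2 × 7.29×10⁻⁵ × sin 32° = 7.73×10⁻⁵ s⁻¹
Component geostrophic relations (x east, y north):
u_g = −(1/(fρ)) ∂P/∂y,  v_g = (1/(fρ)) ∂P/∂x
u_g = −(−2.7×10⁻³)/(7.73×10⁻⁵ × 1.22) = 28.6 m/s;  v_g = (−3.4×10⁻³)/(7.73×10⁻⁵ × 1.22) = −36.1 m/s
|V_g| = √(u_g² + v_g²) = 46.1 m/s

46 m/s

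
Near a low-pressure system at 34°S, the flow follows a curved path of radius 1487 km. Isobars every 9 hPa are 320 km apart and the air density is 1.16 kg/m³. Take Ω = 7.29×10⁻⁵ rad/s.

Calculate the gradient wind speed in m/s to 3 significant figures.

Coriolis parameter at 34°S:
f = 2Ω sin φ = 2 × 7.29×10⁻⁵ × sin 34° = 8.15×10⁻⁵ s⁻¹
Pressure gradient: |∂P/∂n| = 900 Pa / 320000 m = 2.81×10⁻³ Pa/m
Geostrophic speed: V_g = |∂P/∂n|/(fρ) = 2.81×10⁻³/(8.15×10⁻⁵ × 1.16) = 29.7 m/s
Around a low, centrifugal force acts outward with Coriolis, so pressure-gradient force balances both:
(1/ρ)|∂P/∂n| = fV + V²/R  →  V² + fR·V − fR·V_g = 0
With fR = 8.15×10⁻⁵ × 1487×10³ m = 121 m/s:
V = [−fR + √((fR)² + 4 fR V_g)]/2 = [−121 + √(121² + 4×121×29.7)]/2 = 24.7 m/s
Subgeostrophic (V < V_g = 29.7 m/s), as expected around a low.

24.7 m/s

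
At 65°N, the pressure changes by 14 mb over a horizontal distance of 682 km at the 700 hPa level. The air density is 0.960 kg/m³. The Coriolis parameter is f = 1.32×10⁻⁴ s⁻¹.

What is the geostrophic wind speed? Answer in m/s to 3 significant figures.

Pressure gradient: |∂P/∂n| = 1400 Pa / 682000 m = 2.05×10⁻³ Pa/m
Geostrophic balance (pressure-gradient force = Coriolis force):
V_g = (1/(fρ)) |∂P/∂n| = 2.05×10⁻³ / (1.32×10⁻⁴ × 0.960) = 16.2 m/s

16.2 m/s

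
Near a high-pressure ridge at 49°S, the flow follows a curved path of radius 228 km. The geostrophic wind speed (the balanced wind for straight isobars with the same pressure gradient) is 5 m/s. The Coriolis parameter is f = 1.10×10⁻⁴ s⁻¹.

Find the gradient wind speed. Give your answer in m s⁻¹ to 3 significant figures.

Around a high, pressure-gradient force acts outward with centrifugal, so Coriolis balances both:
fV = (1/ρ)|∂P/∂n| + V²/R  →  V² − fR·V + fR·V_g = 0
With fR = 1.10×10⁻⁴ × 228×10³ m = 25.1 m/s:
V = [fR − √((fR)² − 4 fR V_g)]/2 = [25.1 − √(25.1² − 4×25.1×5)]/2 = 6.9 m/s
Supergeostrophic (V > V_g = 5 m/s), as expected around a high.

6.90 m s⁻¹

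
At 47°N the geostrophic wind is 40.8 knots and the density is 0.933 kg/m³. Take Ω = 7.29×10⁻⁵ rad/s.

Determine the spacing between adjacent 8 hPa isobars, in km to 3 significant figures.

383 km

Coriolis parameter at 47°N:
f = 2Ω sin φ = 2 × 7.29×10⁻⁵ × sin 47° = 1.07×10⁻⁴ s⁻¹
Wind speed in SI: 40.8 knots = 21.0 m/s
Geostrophic balance rearranged: |∂P/∂n| = f ρ V_g
|∂P/∂n| = 1.07×10⁻⁴ × 0.933 × 21.0 = 2.09×10⁻³ Pa/m
Isobar spacing: Δn = ΔP/|∂P/∂n| = 800 Pa / 2.09×10⁻³ Pa/m = 383111 m ≈ 383 km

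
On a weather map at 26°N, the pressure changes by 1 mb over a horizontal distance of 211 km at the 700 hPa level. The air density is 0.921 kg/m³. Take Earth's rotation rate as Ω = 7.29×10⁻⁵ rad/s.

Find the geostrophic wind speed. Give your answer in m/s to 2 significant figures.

Coriolis parameter at 26°N:
f = 2Ω sin φ = 2 × 7.29×10⁻⁵ × sin 26° = 6.39×10⁻⁵ s⁻¹
Pressure gradient: |∂P/∂n| = 100 Pa / 211000 m = 4.74×10⁻⁴ Pa/m
Geostrophic balance (pressure-gradient force = Coriolis force):
V_g = (1/(fρ)) |∂P/∂n| = 4.74×10⁻⁴ / (6.39×10⁻⁵ × 0.921) = 8.05 m/s

8.1 m/s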